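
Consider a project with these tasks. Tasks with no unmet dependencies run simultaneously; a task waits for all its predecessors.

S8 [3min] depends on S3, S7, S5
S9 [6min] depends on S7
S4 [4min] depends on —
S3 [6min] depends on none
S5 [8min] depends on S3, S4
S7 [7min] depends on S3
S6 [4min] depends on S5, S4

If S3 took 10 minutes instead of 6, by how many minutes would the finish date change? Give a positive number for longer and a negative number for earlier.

4

Baseline: S3→S7→S9 = 6+7+6 = 19 → 19 minutes.
S3 lies on that path, so at 10 minutes the path becomes 23 minutes.
That remains the longest chain; total 23 minutes.
Change in finish: 23 − 19 = +4 minutes.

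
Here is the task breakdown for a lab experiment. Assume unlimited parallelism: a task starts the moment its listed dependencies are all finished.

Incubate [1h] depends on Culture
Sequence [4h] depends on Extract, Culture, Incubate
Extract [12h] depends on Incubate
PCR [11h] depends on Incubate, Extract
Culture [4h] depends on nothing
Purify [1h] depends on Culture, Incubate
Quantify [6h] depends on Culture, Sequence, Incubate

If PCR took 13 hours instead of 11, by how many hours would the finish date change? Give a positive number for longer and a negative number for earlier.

Actual critical path: Culture→Incubate→Extract→PCR = 4+1+12+11 = 28 ⇒ 28 hours.
PCR lies on that path, so at 13 hours the path becomes 30 hours.
The critical path is still Culture→Incubate→Extract→PCR; finish is now 30 hours.
Change in finish: 30 − 28 = +2 hours.

2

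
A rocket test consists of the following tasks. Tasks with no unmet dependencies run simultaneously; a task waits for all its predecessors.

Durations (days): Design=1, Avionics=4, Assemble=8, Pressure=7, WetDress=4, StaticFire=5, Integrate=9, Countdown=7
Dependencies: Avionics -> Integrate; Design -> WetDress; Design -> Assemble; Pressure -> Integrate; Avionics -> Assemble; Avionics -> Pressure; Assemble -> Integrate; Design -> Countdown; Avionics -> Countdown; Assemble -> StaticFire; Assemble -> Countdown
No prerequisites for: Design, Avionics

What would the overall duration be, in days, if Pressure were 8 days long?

21

Baseline: Avionics→Assemble→Integrate = 4+8+9 = 21 → 21 days.
Pressure has 1 day of float (longest path through it is 20).
That remains the longest chain; total 21 days.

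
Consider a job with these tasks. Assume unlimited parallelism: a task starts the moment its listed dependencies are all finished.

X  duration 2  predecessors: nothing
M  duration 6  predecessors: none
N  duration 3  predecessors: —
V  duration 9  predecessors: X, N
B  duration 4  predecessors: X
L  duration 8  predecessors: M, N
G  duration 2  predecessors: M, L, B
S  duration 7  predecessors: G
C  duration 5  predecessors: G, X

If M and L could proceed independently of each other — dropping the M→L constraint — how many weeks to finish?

Original critical path: M→L→G→S = 6+8+2+7 = 23 ⇒ 23 weeks.
Without M→L, L's earliest start moves from 6 to 3.
New critical path: N→L→G→S = 3+8+2+7 = 20 ⇒ 20 weeks.

20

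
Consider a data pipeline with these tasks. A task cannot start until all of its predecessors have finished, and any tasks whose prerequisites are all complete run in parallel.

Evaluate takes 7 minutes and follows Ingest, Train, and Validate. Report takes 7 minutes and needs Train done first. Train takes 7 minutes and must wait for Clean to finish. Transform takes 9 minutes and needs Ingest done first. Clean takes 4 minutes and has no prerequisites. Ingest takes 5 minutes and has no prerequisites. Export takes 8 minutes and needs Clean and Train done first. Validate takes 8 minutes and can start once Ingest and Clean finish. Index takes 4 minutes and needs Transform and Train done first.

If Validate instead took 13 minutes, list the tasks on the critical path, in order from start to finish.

Ingest, Validate, Evaluate

Actual critical path: Ingest→Validate→Evaluate = 5+8+7 = 20 ⇒ 20 minutes.
Since Validate is critical, the +5 change carries straight to that chain (now 25 minutes).
No other chain overtakes it, so the finish is 25 minutes.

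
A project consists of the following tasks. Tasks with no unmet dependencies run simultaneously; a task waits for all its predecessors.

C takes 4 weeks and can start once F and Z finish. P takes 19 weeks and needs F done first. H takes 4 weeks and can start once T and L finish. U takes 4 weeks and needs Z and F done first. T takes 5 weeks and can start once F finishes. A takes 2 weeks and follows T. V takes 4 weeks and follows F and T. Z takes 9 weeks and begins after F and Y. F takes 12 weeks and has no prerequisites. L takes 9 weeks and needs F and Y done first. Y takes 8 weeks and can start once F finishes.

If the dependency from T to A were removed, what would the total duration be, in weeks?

33

Original critical path: F→Y→L→H = 12+8+9+4 = 33 ⇒ 33 weeks.
Without T→A, A's earliest start moves from 17 to 0.
The longest chain is now F→Y→L→H = 12+8+9+4 = 33, so the project takes 33 weeks.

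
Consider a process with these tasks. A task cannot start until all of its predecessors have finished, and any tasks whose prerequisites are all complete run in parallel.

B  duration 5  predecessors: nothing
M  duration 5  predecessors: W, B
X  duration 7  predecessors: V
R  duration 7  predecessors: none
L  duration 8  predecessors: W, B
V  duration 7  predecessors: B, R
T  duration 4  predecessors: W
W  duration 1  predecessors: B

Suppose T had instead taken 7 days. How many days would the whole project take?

21

The binding path is R→V→X = 7+7+7 = 21; finish at 21 days.
T is off the critical path — its longest chain is 10 days, giving 11 of slack.
The critical path is still R→V→X; finish is now 21 days.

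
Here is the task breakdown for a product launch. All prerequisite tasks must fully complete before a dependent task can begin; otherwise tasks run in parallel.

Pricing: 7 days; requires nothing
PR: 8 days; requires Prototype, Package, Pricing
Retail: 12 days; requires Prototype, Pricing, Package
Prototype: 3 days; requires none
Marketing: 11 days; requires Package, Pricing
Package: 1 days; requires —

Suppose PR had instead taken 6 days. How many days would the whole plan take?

As given, the longest chain is Pricing→Retail = 7+12 = 19, so the finish is 19 days.
The longest path through PR is only 15 days, so PR has float 4.
No other chain overtakes it, so the finish is 19 days.

19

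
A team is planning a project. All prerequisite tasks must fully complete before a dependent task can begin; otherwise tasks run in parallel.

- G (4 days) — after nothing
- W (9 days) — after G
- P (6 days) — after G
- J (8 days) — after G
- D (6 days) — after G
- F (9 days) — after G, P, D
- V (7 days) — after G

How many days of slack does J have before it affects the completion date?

Critical path: G→P→F = 4+6+9 = 19, so the finish is 19 days.
J finishes as early as 12 and must finish by 19.
Float = 19 − 12 = 7.

7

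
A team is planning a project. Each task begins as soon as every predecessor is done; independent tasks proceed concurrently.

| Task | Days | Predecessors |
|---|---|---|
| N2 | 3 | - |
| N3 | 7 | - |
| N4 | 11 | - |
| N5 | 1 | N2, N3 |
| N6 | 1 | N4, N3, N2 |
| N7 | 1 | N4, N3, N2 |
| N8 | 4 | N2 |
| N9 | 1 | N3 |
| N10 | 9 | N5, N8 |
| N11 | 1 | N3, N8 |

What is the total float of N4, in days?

Critical path: N3→N5→N10 = 7+1+9 = 17, so the finish is 17 days.
N4 finishes as early as 11 and must finish by 16.
Float = 17 − 12 = 5.

5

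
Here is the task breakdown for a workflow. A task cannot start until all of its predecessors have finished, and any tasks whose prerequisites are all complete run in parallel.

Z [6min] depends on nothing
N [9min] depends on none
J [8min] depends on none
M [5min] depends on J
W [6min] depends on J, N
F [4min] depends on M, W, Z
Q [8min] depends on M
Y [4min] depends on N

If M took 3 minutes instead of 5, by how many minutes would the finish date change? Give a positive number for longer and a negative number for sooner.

As given, the longest chain is J→M→Q = 8+5+8 = 21, so the finish is 21 minutes.
M lies on that path, so at 3 minutes the path becomes 19 minutes.
The binding chain switches to N→W→F = 9+6+4 = 19; finish 19 minutes.
Change in finish: 19 − 21 = -2 minutes.

-2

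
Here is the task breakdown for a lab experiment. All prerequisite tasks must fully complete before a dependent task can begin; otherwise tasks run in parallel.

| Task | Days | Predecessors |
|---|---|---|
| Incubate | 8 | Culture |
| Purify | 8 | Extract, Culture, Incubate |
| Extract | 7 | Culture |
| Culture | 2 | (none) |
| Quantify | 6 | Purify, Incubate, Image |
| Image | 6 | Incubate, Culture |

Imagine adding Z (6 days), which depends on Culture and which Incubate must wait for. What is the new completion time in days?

Originally the lab experiment takes 24 days.
With Z inserted, Incubate now waits for max(Culture, Z).
New critical path: Culture→Z→Incubate→Purify→Quantify = 2+6+8+8+6 = 30 ⇒ 30 days.

30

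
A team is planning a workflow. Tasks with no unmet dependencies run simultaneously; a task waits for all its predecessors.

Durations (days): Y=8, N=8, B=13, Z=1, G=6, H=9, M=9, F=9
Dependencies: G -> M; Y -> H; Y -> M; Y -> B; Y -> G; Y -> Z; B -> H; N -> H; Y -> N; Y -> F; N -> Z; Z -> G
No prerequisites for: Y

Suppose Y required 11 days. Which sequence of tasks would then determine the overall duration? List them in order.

Y, N, Z, G, M

Critical path before the change: Y→N→Z→G→M = 8+8+1+6+9 = 32 giving 32 days.
Since Y is critical, the +3 change carries straight to that chain (now 35 days).
That remains the longest chain; total 35 days.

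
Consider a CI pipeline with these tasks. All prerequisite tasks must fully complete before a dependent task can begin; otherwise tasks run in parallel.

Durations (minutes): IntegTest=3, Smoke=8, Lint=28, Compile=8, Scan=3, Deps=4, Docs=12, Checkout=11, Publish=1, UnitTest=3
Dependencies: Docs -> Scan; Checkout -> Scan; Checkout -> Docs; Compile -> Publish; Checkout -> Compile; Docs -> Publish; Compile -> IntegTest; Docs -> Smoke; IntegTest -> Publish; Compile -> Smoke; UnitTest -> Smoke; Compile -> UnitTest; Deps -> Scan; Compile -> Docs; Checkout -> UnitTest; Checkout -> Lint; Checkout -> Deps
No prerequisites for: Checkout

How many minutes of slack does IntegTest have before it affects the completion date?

Checkout→Compile→Docs→Smoke = 11+8+12+8 = 39 sets the makespan at 39 minutes.
The longest chain containing IntegTest totals 23 minutes.
Slack of IntegTest = 35 − 19 = 16 minutes.

16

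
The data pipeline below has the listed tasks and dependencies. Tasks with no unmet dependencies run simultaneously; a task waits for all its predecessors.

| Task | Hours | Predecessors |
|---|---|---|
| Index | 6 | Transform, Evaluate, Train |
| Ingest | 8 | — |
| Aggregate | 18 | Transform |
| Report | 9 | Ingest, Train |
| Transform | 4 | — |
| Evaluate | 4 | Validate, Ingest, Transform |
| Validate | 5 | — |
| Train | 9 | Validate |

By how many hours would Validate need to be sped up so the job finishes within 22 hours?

1

Current finish: 23 hours; target: 22.
Validate is on every critical path, so each hour cut from Validate cuts the finish by one (this holds down to a finish of 22).
Need 23 − 22 = 1 hour off Validate → Validate becomes 4 hours, finish becomes 22.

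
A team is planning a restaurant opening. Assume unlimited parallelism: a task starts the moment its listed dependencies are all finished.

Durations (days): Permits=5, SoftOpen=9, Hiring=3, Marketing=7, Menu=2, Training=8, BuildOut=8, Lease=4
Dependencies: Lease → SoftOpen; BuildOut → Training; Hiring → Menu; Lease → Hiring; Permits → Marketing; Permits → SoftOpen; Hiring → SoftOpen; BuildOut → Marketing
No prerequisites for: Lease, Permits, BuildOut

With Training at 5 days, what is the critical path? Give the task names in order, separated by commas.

As given, the longest chain is BuildOut→Training = 8+8 = 16, so the finish is 16 days.
Since Training is critical, the -3 change carries straight to that chain (now 13 days).
The binding chain switches to Lease→Hiring→SoftOpen = 4+3+9 = 16; finish 16 days.

Lease, Hiring, SoftOpen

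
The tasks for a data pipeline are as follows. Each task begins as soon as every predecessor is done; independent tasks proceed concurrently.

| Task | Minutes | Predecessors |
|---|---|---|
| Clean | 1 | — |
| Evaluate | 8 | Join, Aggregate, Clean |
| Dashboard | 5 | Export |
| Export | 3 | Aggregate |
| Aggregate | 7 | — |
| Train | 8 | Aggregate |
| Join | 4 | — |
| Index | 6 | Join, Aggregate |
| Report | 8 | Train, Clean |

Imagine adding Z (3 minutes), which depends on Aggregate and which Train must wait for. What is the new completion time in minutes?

26

Originally the job takes 23 minutes.
With Z inserted, Train now waits for max(Aggregate, Z).
New critical path: Aggregate→Z→Train→Report = 7+3+8+8 = 26 ⇒ 26 minutes.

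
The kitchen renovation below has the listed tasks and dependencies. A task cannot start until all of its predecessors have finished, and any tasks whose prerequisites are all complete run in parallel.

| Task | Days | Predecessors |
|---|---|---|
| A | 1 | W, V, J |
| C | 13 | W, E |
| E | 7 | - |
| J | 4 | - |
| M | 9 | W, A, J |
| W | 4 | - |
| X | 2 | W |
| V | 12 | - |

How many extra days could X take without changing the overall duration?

16

Critical path: V→A→M = 12+1+9 = 22, so the finish is 22 days.
Longest path through X: 6 days (earliest finish 6, latest finish 22).
Float = 22 − 6 = 16.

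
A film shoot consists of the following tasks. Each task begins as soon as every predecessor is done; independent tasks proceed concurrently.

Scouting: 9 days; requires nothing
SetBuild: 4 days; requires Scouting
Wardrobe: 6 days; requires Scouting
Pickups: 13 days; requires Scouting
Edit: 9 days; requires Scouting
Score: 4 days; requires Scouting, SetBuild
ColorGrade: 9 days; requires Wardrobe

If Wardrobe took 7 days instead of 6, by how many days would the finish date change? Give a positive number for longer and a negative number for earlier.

1

Critical path before the change: Scouting→Wardrobe→ColorGrade = 9+6+9 = 24 giving 24 days.
Wardrobe is on the critical path; changing it to 7 makes that path 25 days.
That remains the longest chain; total 25 days.
Change in finish: 25 − 24 = +1 days.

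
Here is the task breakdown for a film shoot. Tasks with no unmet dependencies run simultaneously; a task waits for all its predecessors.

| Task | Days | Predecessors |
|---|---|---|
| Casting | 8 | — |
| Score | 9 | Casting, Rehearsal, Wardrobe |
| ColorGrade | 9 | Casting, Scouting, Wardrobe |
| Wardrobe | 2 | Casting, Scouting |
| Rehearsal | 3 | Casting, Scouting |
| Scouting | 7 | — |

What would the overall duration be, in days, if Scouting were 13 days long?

25

Actual critical path: Casting→Rehearsal→Score = 8+3+9 = 20 ⇒ 20 days.
The longest path through Scouting is only 19 days, so Scouting has float 1.
New critical path: Scouting→Rehearsal→Score = 13+3+9 = 25 ⇒ 25 days.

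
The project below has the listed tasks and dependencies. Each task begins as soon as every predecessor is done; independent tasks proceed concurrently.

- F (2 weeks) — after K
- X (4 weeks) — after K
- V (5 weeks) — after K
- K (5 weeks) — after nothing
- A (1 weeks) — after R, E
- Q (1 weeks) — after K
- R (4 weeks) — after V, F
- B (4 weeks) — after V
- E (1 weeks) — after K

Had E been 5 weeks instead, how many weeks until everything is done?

15

The binding path is K→V→R→A = 5+5+4+1 = 15; finish at 15 weeks.
E has 8 weeks of float (longest path through it is 7).
The critical path is still K→V→R→A; finish is now 15 weeks.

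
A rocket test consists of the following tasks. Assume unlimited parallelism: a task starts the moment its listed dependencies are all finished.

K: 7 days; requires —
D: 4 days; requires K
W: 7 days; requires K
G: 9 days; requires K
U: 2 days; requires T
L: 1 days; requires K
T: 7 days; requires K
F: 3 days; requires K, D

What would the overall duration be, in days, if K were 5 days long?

Baseline: K→T→U = 7+7+2 = 16 → 16 days.
Since K is critical, the -2 change carries straight to that chain (now 14 days).
The critical path is still K→T→U; finish is now 14 days.

14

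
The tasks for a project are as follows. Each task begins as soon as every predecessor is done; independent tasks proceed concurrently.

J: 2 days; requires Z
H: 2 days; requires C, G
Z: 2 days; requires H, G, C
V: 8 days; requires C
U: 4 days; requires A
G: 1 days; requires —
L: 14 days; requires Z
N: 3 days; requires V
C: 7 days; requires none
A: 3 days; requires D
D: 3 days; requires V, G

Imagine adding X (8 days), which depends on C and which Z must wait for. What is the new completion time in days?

31

Originally the job takes 25 days.
With X inserted, Z now waits for max(H, G, C, X).
New critical path: C→X→Z→L = 7+8+2+14 = 31 ⇒ 31 days.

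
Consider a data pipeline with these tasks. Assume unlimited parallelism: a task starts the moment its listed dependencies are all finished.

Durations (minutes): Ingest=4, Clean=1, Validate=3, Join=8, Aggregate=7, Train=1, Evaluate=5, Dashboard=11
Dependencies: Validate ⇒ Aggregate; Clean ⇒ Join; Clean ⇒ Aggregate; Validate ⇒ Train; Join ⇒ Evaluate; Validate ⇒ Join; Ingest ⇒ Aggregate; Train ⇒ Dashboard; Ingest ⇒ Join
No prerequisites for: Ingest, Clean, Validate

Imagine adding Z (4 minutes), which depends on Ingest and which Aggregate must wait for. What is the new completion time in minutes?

17

Originally the project takes 17 minutes.
With Z inserted, Aggregate now waits for max(Ingest, Clean, Validate, Z).
New critical path: Ingest→Join→Evaluate = 4+8+5 = 17 ⇒ 17 minutes.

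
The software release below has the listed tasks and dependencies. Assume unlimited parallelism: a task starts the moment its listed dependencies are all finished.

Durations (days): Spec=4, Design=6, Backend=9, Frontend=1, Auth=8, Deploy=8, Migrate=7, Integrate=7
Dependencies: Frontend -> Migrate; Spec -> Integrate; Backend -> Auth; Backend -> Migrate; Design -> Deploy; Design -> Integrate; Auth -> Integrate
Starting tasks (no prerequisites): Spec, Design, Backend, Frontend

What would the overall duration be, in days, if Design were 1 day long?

24

As given, the longest chain is Backend→Auth→Integrate = 9+8+7 = 24, so the finish is 24 days.
Design is off the critical path — its longest chain is 14 days, giving 10 of slack.
That remains the longest chain; total 24 days.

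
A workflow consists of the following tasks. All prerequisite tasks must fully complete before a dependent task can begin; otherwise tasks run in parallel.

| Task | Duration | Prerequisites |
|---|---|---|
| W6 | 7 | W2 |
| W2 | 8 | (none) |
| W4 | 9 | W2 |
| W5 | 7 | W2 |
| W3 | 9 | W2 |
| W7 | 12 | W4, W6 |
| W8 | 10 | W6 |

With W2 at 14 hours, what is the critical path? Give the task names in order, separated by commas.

W2, W4, W7

As given, the longest chain is W2→W4→W7 = 8+9+12 = 29, so the finish is 29 hours.
W2 lies on that path, so at 14 hours the path becomes 35 hours.
The critical path is still W2→W4→W7; finish is now 35 hours.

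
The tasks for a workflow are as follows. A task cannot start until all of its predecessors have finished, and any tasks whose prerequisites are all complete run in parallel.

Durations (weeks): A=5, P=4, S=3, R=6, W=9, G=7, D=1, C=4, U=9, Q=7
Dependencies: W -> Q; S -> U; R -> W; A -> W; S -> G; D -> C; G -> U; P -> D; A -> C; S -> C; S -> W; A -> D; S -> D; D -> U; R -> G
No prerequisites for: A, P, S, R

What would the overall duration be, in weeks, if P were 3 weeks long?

22

The binding path is R→W→Q = 6+9+7 = 22; finish at 22 weeks.
P is off the critical path — its longest chain is 14 weeks, giving 8 of slack.
The critical path is still R→W→Q; finish is now 22 weeks.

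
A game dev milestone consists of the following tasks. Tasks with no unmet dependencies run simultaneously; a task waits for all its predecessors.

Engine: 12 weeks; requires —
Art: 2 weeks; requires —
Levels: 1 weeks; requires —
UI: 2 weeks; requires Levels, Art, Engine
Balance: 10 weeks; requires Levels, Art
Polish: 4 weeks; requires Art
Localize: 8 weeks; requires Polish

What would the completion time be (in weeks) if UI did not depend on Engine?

Original critical path: Engine→UI = 12+2 = 14 ⇒ 14 weeks.
Without Engine→UI, UI's earliest start moves from 12 to 2.
After: Art→Polish→Localize = 2+4+8 = 14 → 14 weeks.

14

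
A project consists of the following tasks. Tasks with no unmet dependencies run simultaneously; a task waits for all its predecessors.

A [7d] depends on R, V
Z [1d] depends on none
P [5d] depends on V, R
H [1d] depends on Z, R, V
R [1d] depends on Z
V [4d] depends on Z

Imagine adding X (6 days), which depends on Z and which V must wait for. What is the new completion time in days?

18

Originally the schedule takes 12 days.
With X inserted, V now waits for max(Z, X).
New critical path: Z→X→V→A = 1+6+4+7 = 18 ⇒ 18 days.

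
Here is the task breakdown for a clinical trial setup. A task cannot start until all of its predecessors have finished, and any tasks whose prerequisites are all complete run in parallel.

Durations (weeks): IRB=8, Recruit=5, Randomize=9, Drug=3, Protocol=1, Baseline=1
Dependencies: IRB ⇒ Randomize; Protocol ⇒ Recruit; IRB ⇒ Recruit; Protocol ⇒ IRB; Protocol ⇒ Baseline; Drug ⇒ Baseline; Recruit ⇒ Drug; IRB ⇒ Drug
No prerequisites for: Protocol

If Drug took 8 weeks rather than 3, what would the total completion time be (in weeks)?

As given, the longest chain is Protocol→IRB→Recruit→Drug→Baseline = 1+8+5+3+1 = 18, so the finish is 18 weeks.
Drug lies on that path, so at 8 weeks the path becomes 23 weeks.
No other chain overtakes it, so the finish is 23 weeks.

23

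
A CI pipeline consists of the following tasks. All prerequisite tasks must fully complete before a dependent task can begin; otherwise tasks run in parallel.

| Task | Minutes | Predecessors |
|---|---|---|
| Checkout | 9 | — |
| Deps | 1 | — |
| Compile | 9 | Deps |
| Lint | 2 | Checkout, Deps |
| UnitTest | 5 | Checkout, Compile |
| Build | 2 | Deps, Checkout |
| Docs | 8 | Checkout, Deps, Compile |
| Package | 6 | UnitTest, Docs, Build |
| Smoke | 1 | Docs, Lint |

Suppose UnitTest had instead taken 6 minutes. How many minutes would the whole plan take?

24

Baseline: Deps→Compile→Docs→Package = 1+9+8+6 = 24 → 24 minutes.
The longest path through UnitTest is only 21 minutes, so UnitTest has float 3.
No other chain overtakes it, so the finish is 24 minutes.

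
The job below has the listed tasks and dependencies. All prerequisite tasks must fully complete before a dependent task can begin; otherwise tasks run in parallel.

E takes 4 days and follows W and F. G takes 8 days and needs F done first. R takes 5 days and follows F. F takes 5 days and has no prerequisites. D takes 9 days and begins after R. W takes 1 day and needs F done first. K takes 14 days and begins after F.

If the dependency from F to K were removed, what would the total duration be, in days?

Original critical path: F→R→D = 5+5+9 = 19 ⇒ 19 days.
Without F→K, K's earliest start moves from 5 to 0.
The longest chain is now F→R→D = 5+5+9 = 19, so the job takes 19 days.

19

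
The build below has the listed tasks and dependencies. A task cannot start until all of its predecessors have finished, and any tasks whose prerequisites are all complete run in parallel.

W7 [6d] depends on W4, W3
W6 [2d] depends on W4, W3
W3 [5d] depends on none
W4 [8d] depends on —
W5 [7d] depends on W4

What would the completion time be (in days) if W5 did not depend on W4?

14

With the dependency in place, W4→W5 = 8+7 = 15 sets the finish at 15 days.
Without W4→W5, W5's earliest start moves from 8 to 0.
New critical path: W4→W7 = 8+6 = 14 ⇒ 14 days.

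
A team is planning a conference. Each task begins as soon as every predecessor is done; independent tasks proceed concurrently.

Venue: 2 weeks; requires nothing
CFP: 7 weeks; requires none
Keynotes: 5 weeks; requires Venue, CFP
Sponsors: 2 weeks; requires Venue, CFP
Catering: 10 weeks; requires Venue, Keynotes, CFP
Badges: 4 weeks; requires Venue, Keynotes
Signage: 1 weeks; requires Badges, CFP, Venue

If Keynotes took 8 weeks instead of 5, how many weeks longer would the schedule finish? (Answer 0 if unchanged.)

3

The binding path is CFP→Keynotes→Catering = 7+5+10 = 22; finish at 22 weeks.
Since Keynotes is critical, the +3 change carries straight to that chain (now 25 weeks).
That remains the longest chain; total 25 weeks.
Change in finish: 25 − 22 = +3 weeks.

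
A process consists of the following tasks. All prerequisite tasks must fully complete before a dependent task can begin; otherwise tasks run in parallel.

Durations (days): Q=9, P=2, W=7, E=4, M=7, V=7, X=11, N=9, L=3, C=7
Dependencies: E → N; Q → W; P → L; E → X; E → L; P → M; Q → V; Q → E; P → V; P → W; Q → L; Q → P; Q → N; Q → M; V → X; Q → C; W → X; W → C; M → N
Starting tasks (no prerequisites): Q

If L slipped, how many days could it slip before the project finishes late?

13

Critical path: Q→P→W→X = 9+2+7+11 = 29, so the finish is 29 days.
Longest path through L: 16 days (earliest finish 16, latest finish 29).
Float = 29 − 16 = 13.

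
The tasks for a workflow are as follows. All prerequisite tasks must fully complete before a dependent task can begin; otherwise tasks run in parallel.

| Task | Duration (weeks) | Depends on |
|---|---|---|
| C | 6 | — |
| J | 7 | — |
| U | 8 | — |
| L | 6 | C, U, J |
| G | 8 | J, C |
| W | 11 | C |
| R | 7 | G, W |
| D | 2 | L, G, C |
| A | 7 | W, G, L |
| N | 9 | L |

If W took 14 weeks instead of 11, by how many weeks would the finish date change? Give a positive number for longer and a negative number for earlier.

3

Baseline: C→W→R = 6+11+7 = 24 → 24 weeks.
W lies on that path, so at 14 weeks the path becomes 27 weeks.
The critical path is still C→W→R; finish is now 27 weeks.
Change in finish: 27 − 24 = +3 weeks.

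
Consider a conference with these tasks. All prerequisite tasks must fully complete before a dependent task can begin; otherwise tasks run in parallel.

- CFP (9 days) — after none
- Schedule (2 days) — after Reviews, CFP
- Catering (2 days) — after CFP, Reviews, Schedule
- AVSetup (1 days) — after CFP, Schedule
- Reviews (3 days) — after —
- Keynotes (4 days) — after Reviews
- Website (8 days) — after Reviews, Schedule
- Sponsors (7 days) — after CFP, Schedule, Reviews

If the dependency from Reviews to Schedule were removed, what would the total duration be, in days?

19

With the dependency in place, CFP→Schedule→Website = 9+2+8 = 19 sets the finish at 19 days.
Dropping Reviews→Schedule doesn't change Schedule's earliest start (9); another predecessor still binds.
The longest chain is now CFP→Schedule→Website = 9+2+8 = 19, so the project takes 19 days.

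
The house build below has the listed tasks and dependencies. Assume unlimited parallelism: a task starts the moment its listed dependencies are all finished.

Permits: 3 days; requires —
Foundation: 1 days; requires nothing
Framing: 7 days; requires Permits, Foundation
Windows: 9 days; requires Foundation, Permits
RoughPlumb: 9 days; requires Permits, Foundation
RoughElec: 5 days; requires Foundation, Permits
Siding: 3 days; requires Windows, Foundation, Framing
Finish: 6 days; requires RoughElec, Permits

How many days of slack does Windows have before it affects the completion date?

0

Critical path: Permits→Windows→Siding = 3+9+3 = 15, so the finish is 15 days.
The longest chain containing Windows totals 15 days.
Slack of Windows = 3 − 3 = 0 days.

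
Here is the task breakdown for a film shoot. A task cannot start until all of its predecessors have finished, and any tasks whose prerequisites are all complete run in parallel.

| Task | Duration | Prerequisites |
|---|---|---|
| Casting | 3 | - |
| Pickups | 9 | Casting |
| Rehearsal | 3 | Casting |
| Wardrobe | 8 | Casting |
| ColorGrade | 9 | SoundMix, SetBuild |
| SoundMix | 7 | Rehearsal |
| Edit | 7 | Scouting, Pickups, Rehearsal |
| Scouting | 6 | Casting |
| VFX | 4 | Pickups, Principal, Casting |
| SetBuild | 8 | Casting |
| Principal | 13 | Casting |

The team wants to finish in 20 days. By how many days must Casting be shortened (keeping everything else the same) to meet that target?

Current finish: 22 days; target: 20.
Casting is on every critical path, so each day cut from Casting cuts the finish by one (this holds down to a finish of 20).
Need 22 − 20 = 2 days off Casting → Casting becomes 1 day, finish becomes 20.

2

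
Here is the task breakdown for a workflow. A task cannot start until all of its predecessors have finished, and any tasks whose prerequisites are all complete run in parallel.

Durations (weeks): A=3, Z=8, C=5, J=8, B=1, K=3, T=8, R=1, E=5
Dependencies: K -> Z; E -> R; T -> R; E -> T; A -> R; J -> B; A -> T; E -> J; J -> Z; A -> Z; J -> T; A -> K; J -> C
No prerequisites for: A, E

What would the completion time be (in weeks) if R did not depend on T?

Original critical path: E→J→T→R = 5+8+8+1 = 22 ⇒ 22 weeks.
Without T→R, R's earliest start moves from 21 to 5.
New critical path: E→J→T = 5+8+8 = 21 ⇒ 21 weeks.

21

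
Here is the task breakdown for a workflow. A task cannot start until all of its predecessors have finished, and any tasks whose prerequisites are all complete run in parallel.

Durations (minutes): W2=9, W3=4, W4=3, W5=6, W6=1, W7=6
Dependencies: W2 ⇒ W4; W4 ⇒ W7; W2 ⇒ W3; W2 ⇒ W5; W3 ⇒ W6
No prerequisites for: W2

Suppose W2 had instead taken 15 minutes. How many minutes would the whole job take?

The binding path is W2→W4→W7 = 9+3+6 = 18; finish at 18 minutes.
Since W2 is critical, the +6 change carries straight to that chain (now 24 minutes).
That remains the longest chain; total 24 minutes.

24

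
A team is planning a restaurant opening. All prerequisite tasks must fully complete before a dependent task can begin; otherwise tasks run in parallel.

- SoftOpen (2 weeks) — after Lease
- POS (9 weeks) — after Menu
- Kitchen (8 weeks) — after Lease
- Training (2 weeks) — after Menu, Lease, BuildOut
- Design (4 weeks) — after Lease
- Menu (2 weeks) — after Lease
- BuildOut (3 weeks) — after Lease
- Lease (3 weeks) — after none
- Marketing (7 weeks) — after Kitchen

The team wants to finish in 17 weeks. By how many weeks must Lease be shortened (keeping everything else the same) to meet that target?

1

Current finish: 18 weeks; target: 17.
Lease is on every critical path, so each week cut from Lease cuts the finish by one (this holds down to a finish of 16).
Need 18 − 17 = 1 week off Lease → Lease becomes 2 weeks, finish becomes 17.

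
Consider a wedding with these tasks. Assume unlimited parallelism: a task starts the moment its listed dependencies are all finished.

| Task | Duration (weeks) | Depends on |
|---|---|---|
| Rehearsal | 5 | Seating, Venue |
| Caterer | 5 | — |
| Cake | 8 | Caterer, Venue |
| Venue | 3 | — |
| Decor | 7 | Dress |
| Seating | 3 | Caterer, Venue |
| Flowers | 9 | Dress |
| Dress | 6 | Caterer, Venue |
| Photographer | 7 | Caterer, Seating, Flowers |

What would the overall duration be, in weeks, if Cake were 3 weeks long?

27

The binding path is Caterer→Dress→Flowers→Photographer = 5+6+9+7 = 27; finish at 27 weeks.
The longest path through Cake is only 13 weeks, so Cake has float 14.
No other chain overtakes it, so the finish is 27 weeks.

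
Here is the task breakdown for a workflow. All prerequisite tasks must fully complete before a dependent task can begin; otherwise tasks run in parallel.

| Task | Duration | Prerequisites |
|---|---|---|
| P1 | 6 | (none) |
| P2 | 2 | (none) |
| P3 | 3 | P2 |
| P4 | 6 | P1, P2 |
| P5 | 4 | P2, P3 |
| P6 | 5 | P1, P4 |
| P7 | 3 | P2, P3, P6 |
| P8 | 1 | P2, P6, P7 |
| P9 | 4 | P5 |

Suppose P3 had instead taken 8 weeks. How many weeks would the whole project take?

Actual critical path: P1→P4→P6→P7→P8 = 6+6+5+3+1 = 21 ⇒ 21 weeks.
P3 has 8 weeks of float (longest path through it is 13).
That remains the longest chain; total 21 weeks.

21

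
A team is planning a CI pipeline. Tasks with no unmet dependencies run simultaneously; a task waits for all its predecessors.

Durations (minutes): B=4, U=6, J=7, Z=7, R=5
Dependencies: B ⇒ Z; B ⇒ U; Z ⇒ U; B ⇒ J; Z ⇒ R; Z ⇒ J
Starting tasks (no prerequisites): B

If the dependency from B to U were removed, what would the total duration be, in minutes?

Original critical path: B→Z→J = 4+7+7 = 18 ⇒ 18 minutes.
Dropping B→U doesn't change U's earliest start (11); another predecessor still binds.
New critical path: B→Z→J = 4+7+7 = 18 ⇒ 18 minutes.

18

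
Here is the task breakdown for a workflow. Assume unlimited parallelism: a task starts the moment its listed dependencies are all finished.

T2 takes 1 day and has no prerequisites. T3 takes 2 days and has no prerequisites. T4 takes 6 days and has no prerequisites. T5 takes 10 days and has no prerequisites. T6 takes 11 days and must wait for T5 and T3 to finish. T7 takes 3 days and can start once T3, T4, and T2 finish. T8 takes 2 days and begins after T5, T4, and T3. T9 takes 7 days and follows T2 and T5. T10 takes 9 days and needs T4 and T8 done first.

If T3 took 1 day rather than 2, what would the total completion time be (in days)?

21

Actual critical path: T5→T6 = 10+11 = 21 ⇒ 21 days.
T3 is off the critical path — its longest chain is 13 days, giving 8 of slack.
No other chain overtakes it, so the finish is 21 days.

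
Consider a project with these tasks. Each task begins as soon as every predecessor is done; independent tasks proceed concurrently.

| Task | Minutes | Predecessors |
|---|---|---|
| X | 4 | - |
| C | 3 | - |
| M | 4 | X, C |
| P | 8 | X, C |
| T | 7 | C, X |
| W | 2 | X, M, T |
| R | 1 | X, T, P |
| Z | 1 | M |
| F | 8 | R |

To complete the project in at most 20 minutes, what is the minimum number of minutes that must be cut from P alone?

1

Current finish: 21 minutes; target: 20.
P is on every critical path, so each minute cut from P cuts the finish by one (this holds down to a finish of 20).
Need 21 − 20 = 1 minute off P → P becomes 7 minutes, finish becomes 20.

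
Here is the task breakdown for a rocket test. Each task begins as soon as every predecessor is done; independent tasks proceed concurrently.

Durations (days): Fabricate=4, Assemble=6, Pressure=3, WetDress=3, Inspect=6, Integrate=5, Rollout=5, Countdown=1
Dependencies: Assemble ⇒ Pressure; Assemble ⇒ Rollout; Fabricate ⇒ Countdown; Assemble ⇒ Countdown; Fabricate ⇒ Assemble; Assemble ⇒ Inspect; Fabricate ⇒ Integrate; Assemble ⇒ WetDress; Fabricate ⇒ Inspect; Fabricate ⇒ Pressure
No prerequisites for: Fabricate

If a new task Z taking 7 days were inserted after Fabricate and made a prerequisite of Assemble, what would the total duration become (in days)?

Originally the project takes 16 days.
With Z inserted, Assemble now waits for max(Fabricate, Z).
New critical path: Fabricate→Z→Assemble→Inspect = 4+7+6+6 = 23 ⇒ 23 days.

23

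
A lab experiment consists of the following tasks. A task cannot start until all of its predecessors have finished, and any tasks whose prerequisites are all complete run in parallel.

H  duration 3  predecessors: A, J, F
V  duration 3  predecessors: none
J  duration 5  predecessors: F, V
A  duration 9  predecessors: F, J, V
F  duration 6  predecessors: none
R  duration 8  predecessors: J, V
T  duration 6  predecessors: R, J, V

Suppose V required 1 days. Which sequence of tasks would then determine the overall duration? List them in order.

Baseline: F→J→R→T = 6+5+8+6 = 25 → 25 days.
The longest path through V is only 22 days, so V has float 3.
The critical path is still F→J→R→T; finish is now 25 days.

F, J, R, T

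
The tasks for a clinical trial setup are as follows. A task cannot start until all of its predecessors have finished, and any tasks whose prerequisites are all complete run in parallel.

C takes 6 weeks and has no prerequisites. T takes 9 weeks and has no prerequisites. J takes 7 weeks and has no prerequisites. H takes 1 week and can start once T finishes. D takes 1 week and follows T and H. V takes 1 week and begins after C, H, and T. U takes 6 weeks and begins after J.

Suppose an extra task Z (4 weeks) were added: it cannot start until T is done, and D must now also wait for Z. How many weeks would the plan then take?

Originally the plan takes 13 weeks.
With Z inserted, D now waits for max(T, H, Z).
New critical path: T→Z→D = 9+4+1 = 14 ⇒ 14 weeks.

14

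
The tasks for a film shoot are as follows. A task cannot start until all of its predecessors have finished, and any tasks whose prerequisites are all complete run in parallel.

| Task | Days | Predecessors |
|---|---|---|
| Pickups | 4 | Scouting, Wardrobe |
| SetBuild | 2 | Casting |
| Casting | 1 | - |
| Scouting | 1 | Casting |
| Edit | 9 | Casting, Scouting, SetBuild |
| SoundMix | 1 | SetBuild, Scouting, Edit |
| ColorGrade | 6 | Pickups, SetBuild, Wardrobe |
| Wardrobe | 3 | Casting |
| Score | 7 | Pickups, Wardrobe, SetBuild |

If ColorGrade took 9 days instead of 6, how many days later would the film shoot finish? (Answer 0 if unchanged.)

2

Critical path before the change: Casting→Wardrobe→Pickups→Score = 1+3+4+7 = 15 giving 15 days.
ColorGrade is off the critical path — its longest chain is 14 days, giving 1 of slack.
Now Casting→Wardrobe→Pickups→ColorGrade = 1+3+4+9 = 17 is longest, so the finish becomes 17 days.
Change in finish: 17 − 15 = +2 days.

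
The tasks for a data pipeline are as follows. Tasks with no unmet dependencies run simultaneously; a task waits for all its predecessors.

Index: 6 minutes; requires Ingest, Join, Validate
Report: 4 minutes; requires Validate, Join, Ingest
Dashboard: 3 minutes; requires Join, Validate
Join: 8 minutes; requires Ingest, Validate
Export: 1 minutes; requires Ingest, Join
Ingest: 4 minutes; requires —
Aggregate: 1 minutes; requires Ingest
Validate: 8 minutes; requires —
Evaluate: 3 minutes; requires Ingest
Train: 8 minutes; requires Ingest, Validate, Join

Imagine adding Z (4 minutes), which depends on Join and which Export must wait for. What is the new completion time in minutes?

24

Originally the project takes 24 minutes.
With Z inserted, Export now waits for max(Ingest, Join, Z).
New critical path: Validate→Join→Train = 8+8+8 = 24 ⇒ 24 minutes.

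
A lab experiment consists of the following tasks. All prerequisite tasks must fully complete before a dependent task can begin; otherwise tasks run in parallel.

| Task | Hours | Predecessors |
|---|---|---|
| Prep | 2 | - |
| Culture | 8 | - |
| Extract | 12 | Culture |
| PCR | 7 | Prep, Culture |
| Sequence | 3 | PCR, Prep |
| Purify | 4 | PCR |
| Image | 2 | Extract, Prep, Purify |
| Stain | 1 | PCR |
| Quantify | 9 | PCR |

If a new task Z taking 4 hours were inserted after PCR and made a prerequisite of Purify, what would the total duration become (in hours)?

Originally the plan takes 24 hours.
With Z inserted, Purify now waits for max(PCR, Z).
New critical path: Culture→PCR→Z→Purify→Image = 8+7+4+4+2 = 25 ⇒ 25 hours.

25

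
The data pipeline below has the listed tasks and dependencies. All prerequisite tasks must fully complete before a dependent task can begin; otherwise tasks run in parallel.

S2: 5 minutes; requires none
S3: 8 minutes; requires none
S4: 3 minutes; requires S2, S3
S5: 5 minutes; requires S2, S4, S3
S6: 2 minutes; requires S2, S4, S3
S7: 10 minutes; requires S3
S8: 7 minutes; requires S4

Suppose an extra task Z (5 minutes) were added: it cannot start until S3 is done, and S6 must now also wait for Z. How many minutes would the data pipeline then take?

18

Originally the data pipeline takes 18 minutes.
With Z inserted, S6 now waits for max(S2, S4, S3, Z).
New critical path: S3→S4→S8 = 8+3+7 = 18 ⇒ 18 minutes.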